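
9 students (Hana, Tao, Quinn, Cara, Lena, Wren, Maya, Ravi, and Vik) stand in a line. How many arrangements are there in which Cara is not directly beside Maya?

There are 9! = 362880 arrangements in all. If Cara and Maya are adjacent, merging them into one block gives 2·(8)! = 80640 arrangements.
So 362880 − 80640 = 282240 arrangements keep them apart.

282240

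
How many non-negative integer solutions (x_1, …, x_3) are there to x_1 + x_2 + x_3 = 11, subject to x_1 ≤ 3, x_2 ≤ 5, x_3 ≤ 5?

Ignoring the caps, the number of non-negative solutions to x_1+…+x_3 = 11 is C(13,2) = 78.
Subtract solutions that violate a single cap (substitute x_i' = x_i − (cap_i+1)): x_1 ≥ 4 gives C(9,2) = 36; x_2 ≥ 6 gives C(7,2) = 21; x_3 ≥ 6 gives C(7,2) = 21. Together 78.
Add back pairs where two caps are both exceeded: 3 + 3 + 0 = 6.
By inclusion–exclusion the count is 78 − 78 + 6 = 6.

6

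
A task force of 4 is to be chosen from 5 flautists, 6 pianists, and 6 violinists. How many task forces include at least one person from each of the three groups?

With no constraint there are C(17,4) = 2380 possible selections.
Subtract selections that omit an entire group: no flautists → C(12,4) = 495; no pianists → C(11,4) = 330; no violinists → C(11,4) = 330.
Add back selections omitting two groups (i.e. drawn from a single group): C(5,4) + C(6,4) + C(6,4) = 35.
By inclusion–exclusion: 2380 − 1155 + 35 = 1260.

1260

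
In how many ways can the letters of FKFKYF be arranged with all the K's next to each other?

Treat the 2 copies of K as a single block. The multiset to arrange is then {KK, F, F, F, Y}, 5 items in all.
That gives (5)!/(3!) = 20 arrangements.

20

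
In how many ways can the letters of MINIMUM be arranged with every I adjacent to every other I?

120

Treat the 2 copies of I as a single block. The multiset to arrange is then {II, M, M, M, N, U}, 6 items in all.
That gives (6)!/(3!) = 120 arrangements.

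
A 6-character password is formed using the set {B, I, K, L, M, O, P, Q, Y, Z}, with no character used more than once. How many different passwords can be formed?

Choose and order 6 of the 10 symbols: the first character has 10 options, the next 9, and so on down to 5.
10 × 9 × 8 × 7 × 6 × 5 = 151200.

151200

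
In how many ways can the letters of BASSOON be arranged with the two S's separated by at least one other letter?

There are 7!/(2!·2!) = 1260 arrangements of BASSOON in total.
If the two S's are adjacent, glue them into one block, leaving 6 items to arrange: (6)!/(2!) = 360 ways.
Hence 1260 − 360 = 900.

900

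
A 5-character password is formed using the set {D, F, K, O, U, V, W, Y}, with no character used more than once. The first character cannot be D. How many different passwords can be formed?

The first character has 8−1 = 7 choices (anything except D).
The remaining 4 characters are filled from the other 7 symbols without repetition: 7 × 6 × 5 × 4 = 840.
Total: 7 × 840 = 5880.

5880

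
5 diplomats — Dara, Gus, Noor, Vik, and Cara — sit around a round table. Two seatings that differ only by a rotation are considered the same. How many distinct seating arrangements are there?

Seat Dara anywhere (absorbing the rotational symmetry), then permute the other 4: (4)! = 24.

24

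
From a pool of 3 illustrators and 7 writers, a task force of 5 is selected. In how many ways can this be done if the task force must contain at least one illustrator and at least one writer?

Total 5-person selections from all 10: C(10,5) = 252.
Selections missing a whole group: no illustrators → C(7,5) = 21; no writers → C(3,5) = 0.
Both groups omitted at once is impossible, so 252 − 21 = 231.

231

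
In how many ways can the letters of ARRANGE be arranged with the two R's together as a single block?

Treat the 2 copies of R as a single block. The multiset to arrange is then {RR, A, A, E, G, N}, 6 items in all.
That gives (6)!/(2!) = 360 arrangements.

360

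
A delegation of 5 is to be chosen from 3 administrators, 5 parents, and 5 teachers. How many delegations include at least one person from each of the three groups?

Unrestricted: C(13,5) = 1287 ways to pick any 5 of the 13.
Subtract selections that omit an entire group: no administrators → C(10,5) = 252; no parents → C(8,5) = 56; no teachers → C(8,5) = 56.
Add back selections omitting two groups (i.e. drawn from a single group): C(3,5) + C(5,5) + C(5,5) = 2.
By inclusion–exclusion: 1287 − 364 + 2 = 925.

925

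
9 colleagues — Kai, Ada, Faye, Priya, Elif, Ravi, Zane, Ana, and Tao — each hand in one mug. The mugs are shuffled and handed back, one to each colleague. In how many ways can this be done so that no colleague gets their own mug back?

133496

This is the derangement count D_9: permutations of 9 items with no fixed point.
By inclusion–exclusion this is Σ_{j=0}^{9} (−1)^j C(9,j)·(9−j)!.
Computing: 362880 − 362880 + 181440 − 60480 + 15120 − 3024 + 504 − 72 + 9 − 1 = 133496.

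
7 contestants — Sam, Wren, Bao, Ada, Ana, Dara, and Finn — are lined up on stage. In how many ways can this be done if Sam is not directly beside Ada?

There are 7! = 5040 arrangements in all. If Sam and Ada are adjacent, merging them into one block gives 2·(6)! = 1440 arrangements.
So 5040 − 1440 = 3600 arrangements keep them apart.

3600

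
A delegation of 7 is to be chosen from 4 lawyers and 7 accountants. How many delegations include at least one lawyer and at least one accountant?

329

With no constraint there are C(11,7) = 330 possible selections.
Selections missing a whole group: no lawyers → C(7,7) = 1; no accountants → C(4,7) = 0.
Both groups omitted at once is impossible, so 330 − 1 = 329.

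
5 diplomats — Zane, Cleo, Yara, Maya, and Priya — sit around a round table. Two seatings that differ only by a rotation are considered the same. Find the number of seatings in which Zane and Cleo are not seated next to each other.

12

All circular seatings of 5 people number (4)! = 24.
Seatings with Zane beside Cleo: treat them as a block with 2 internal orders, giving 2 × (3)! = 12.
Subtracting, 24 − 12 = 12.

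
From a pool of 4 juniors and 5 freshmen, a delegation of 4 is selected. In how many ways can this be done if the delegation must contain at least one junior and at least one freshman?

Unrestricted: C(9,4) = 126 ways to pick any 4 of the 9.
Selections missing a whole group: no juniors → C(5,4) = 5; no freshmen → C(4,4) = 1.
Both groups omitted at once is impossible, so 126 − 6 = 120.

120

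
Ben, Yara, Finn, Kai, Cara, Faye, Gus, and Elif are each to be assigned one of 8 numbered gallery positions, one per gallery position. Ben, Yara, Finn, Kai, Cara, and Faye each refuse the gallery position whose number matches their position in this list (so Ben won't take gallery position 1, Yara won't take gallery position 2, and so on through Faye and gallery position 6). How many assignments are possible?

18806

Let Aᵢ (for 1 ≤ i ≤ 6) be the placements that put person i in their forbidden gallery position. Any j of these fix j positions, leaving (8−j)! ways to fill the rest, and there are C(6,j) ways to pick which j.
By inclusion–exclusion, the number of valid placements is Σ_{j=0}^{6} (−1)^j C(6,j)·(8−j)!.
Computing: 40320 − 30240 + 10800 − 2400 + 360 − 36 + 2 = 18806.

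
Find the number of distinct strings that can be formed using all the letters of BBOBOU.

The 6 letters of BBOBOU have repeats: B appearing 3 times and O appearing twice.
Dividing 6! = 720 by 3!·2! = 12 for the repeated letters gives 60.

60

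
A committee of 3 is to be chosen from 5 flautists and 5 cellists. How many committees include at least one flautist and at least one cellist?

Total 3-person selections from all 10: C(10,3) = 120.
Selections missing a whole group: no flautists → C(5,3) = 10; no cellists → C(5,3) = 10.
Both groups omitted at once is impossible, so 120 − 20 = 100.

100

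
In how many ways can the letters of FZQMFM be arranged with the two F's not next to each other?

Total arrangements of FZQMFM: 6!/(2!·2!) = 180.
If the two F's are adjacent, glue them into one block, leaving 5 items to arrange: (5)!/(2!) = 60 ways.
Subtracting, 180 − 60 = 120 arrangements keep the F's apart.

120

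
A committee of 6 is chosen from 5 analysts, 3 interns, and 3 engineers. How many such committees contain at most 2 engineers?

Split by how many engineers are chosen (0 through 2).
Sum: C(3,0)·C(8,6) + C(3,1)·C(8,5) + C(3,2)·C(8,4) = 28 + 168 + 210 = 406.

406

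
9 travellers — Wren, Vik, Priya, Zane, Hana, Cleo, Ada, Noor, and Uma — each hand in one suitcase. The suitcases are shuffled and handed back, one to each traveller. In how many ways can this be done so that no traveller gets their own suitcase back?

Count assignments avoiding every fixed point. For any j of the 9 travellers fixed to their own suitcase, the other 9−j can be arranged in (9−j)! ways.
By inclusion–exclusion this is Σ_{j=0}^{9} (−1)^j C(9,j)·(9−j)!.
Computing: 362880 − 362880 + 181440 − 60480 + 15120 − 3024 + 504 − 72 + 9 − 1 = 133496.

133496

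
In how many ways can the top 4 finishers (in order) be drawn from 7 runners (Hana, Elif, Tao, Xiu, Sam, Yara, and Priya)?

840

This is an ordered selection of 4 from 7: P(7,4).
That gives 7 × 6 × 5 × 4 = 840.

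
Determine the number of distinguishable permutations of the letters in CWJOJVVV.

3360

CWJOJVVV has 8 letters with J appearing twice and V appearing 3 times.
The number of distinct arrangements is 8!/(3!·2!) = 40320/12 = 3360.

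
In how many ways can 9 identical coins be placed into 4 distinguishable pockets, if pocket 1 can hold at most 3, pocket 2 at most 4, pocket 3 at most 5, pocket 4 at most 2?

Without the upper bounds there are C(12,3) = 220 ways to split 9 among 4 pockets.
Subtract solutions that violate a single cap (substitute x_i' = x_i − (cap_i+1)): x_1 ≥ 4 gives C(8,3) = 56; x_2 ≥ 5 gives C(7,3) = 35; x_3 ≥ 6 gives C(6,3) = 20; x_4 ≥ 3 gives C(9,3) = 84. Together 195.
Add back pairs where two caps are both exceeded: 1 + 0 + 10 + 0 + 4 + 1 = 16.
By inclusion–exclusion the count is 220 − 195 + 16 = 41.

41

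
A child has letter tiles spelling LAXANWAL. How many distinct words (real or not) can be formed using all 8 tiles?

3360

LAXANWAL has 8 letters with A appearing 3 times and L appearing twice.
So there are 8! / (3!·2!) = 3360 distinguishable arrangements.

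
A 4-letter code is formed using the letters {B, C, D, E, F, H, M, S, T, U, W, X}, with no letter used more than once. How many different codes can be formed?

Choose and order 4 of the 12 symbols: the first letter has 12 options, the next 11, then 10, 9.
12 × 11 × 10 × 9 = 11880.

11880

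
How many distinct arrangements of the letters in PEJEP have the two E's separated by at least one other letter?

18

There are 5!/(2!·2!) = 30 arrangements of PEJEP in total.
If the two E's are adjacent, glue them into one block, leaving 4 items to arrange: (4)!/(2!) = 12 ways.
Subtracting, 30 − 12 = 18 arrangements keep the E's apart.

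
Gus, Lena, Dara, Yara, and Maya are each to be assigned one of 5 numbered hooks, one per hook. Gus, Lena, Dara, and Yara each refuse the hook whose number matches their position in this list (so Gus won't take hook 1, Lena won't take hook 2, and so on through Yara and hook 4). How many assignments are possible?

53

Let Aᵢ (for 1 ≤ i ≤ 4) be the placements that put person i in their forbidden hook. Any j of these fix j positions, leaving (5−j)! ways to fill the rest, and there are C(4,j) ways to pick which j.
By inclusion–exclusion, the number of valid placements is Σ_{j=0}^{4} (−1)^j C(4,j)·(5−j)!.
Computing: 120 − 96 + 36 − 8 + 1 = 53.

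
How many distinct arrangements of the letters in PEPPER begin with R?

With the first slot taken by R, it remains to arrange the other 5 letters (PEPPE).
Those 5 letters have E appearing twice and P appearing 3 times, giving (5)!/(3!·2!) = 10.

10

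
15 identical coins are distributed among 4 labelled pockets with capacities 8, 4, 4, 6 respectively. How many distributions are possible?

Ignoring the caps, the number of non-negative solutions to x_1+…+x_4 = 15 is C(18,3) = 816.
Subtract solutions that violate a single cap (substitute x_i' = x_i − (cap_i+1)): x_1 ≥ 9 gives C(9,3) = 84; x_2 ≥ 5 gives C(13,3) = 286; x_3 ≥ 5 gives C(13,3) = 286; x_4 ≥ 7 gives C(11,3) = 165. Together 821.
Add back pairs where two caps are both exceeded: 4 + 4 + 0 + 56 + 20 + 20 = 104.
By inclusion–exclusion the count is 816 − 821 + 104 = 99.

99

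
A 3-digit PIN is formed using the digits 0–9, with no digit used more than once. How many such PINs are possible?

This is a permutation of 3 out of 10: P(10,3) = 10!/7!.
That product is 10 × 9 × 8 = 720.

720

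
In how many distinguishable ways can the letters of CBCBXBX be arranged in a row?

CBCBXBX has 7 letters with B appearing 3 times, C appearing twice, and X appearing twice.
The number of distinct arrangements is 7!/(3!·2!·2!) = 5040/24 = 210.

210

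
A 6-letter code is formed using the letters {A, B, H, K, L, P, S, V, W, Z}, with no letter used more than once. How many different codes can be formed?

151200

Choose and order 6 of the 10 symbols: the first letter has 10 options, the next 9, and so on down to 5.
That product is 10 × 9 × 8 × 7 × 6 × 5 = 151200.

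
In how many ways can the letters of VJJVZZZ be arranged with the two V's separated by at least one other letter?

Total arrangements of VJJVZZZ: 7!/(3!·2!·2!) = 210.
Arrangements with the V's together: treat VV as one letter, giving (6)!/(3!·2!) = 60.
Subtracting, 210 − 60 = 150 arrangements keep the V's apart.

150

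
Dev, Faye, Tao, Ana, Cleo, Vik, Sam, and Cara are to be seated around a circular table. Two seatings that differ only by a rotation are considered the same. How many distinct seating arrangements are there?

5040

Seat Dev anywhere (absorbing the rotational symmetry), then permute the other 7: (7)! = 5040.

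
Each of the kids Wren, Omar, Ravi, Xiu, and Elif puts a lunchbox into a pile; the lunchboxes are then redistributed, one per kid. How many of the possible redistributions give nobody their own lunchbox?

44

This is the derangement count D_5: permutations of 5 items with no fixed point.
By inclusion–exclusion this is Σ_{j=0}^{5} (−1)^j C(5,j)·(5−j)!.
Computing: 120 − 120 + 60 − 20 + 5 − 1 = 44.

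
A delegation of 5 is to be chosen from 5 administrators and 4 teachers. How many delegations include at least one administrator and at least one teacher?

Unrestricted: C(9,5) = 126 ways to pick any 5 of the 9.
Selections missing a whole group: no administrators → C(4,5) = 0; no teachers → C(5,5) = 1.
Both groups omitted at once is impossible, so 126 − 1 = 125.

125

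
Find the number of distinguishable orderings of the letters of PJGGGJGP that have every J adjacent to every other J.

Treat the 2 copies of J as a single block. The multiset to arrange is then {JJ, G, G, G, G, P, P}, 7 items in all.
That gives (7)!/(4!·2!) = 105 arrangements.

105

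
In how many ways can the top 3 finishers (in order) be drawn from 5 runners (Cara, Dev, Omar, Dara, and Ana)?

There are 5 choices for 1st place, 4 for 2nd, and 3 for 3rd.
That gives 5 × 4 × 3 = 60.

60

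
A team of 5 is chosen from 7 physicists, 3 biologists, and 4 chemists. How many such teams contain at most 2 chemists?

Split by how many chemists are chosen (0 through 2).
Sum: C(4,0)·C(10,5) + C(4,1)·C(10,4) + C(4,2)·C(10,3) = 252 + 840 + 720 = 1812.

1812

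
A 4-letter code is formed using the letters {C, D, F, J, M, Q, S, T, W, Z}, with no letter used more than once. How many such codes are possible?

5040

Choose and order 4 of the 10 symbols: the first letter has 10 options, the next 9, then 8, 7.
That product is 10 × 9 × 8 × 7 = 5040.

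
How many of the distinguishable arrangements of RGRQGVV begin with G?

Fix G in the first position and arrange the remaining 6 letters.
Those 6 letters have R appearing twice and V appearing twice, giving (6)!/(2!·2!) = 180.

180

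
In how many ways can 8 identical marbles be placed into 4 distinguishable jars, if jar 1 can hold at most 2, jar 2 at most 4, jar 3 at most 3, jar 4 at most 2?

18

Without the upper bounds there are C(11,3) = 165 ways to split 8 among 4 jars.
Subtract solutions that violate a single cap (substitute x_i' = x_i − (cap_i+1)): x_1 ≥ 3 gives C(8,3) = 56; x_2 ≥ 5 gives C(6,3) = 20; x_3 ≥ 4 gives C(7,3) = 35; x_4 ≥ 3 gives C(8,3) = 56. Together 167.
Add back pairs where two caps are both exceeded: 1 + 4 + 10 + 0 + 1 + 4 = 20.
By inclusion–exclusion the count is 165 − 167 + 20 = 18.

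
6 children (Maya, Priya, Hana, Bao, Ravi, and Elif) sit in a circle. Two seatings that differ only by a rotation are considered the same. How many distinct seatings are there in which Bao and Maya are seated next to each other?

Glue Bao and Maya into a block (2 internal orders). Seating 5 units around a circle gives (4)! arrangements.
So 2 × (4)! = 2 × 24 = 48.

48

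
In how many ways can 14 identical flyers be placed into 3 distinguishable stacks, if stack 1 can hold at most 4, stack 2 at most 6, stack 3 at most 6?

6

Ignoring the caps, the number of non-negative solutions to x_1+…+x_3 = 14 is C(16,2) = 120.
Subtract solutions that violate a single cap (substitute x_i' = x_i − (cap_i+1)): x_1 ≥ 5 gives C(11,2) = 55; x_2 ≥ 7 gives C(9,2) = 36; x_3 ≥ 7 gives C(9,2) = 36. Together 127.
Add back pairs where two caps are both exceeded: 6 + 6 + 1 = 13.
By inclusion–exclusion the count is 120 − 127 + 13 = 6.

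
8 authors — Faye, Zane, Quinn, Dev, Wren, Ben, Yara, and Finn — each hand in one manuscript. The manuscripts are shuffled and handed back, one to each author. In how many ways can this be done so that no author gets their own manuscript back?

14833

This is the derangement count D_8: permutations of 8 items with no fixed point.
By inclusion–exclusion this is Σ_{j=0}^{8} (−1)^j C(8,j)·(8−j)!.
Computing: 40320 − 40320 + 20160 − 6720 + 1680 − 336 + 56 − 8 + 1 = 14833.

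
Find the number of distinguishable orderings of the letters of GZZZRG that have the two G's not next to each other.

40

There are 6!/(3!·2!) = 60 arrangements of GZZZRG in total.
If the two G's are adjacent, glue them into one block, leaving 5 items to arrange: (5)!/(3!) = 20 ways.
Subtracting, 60 − 20 = 40 arrangements keep the G's apart.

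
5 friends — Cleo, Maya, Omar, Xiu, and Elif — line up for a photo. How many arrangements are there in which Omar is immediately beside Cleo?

Glue Omar and Cleo into one block (2 internal orders), leaving 4 units to arrange in a row.
That gives 2 × 4! = 2 × 24 = 48.

48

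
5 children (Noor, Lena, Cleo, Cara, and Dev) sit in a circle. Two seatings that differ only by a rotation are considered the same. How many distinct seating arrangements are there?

24

Fix one person's seat to break rotational symmetry; the remaining 4 people can be arranged in (4)! = 24 ways.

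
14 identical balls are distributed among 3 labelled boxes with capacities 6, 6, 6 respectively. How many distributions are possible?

By stars and bars, unrestricted non-negative solutions to x_1+…+x_3 = 14 number C(14+2,2) = 120.
Subtract solutions that violate a single cap (substitute x_i' = x_i − (cap_i+1)): x_1 ≥ 7 gives C(9,2) = 36; x_2 ≥ 7 gives C(9,2) = 36; x_3 ≥ 7 gives C(9,2) = 36. Together 108.
Add back pairs where two caps are both exceeded: 1 + 1 + 1 = 3.
By inclusion–exclusion the count is 120 − 108 + 3 = 15.

15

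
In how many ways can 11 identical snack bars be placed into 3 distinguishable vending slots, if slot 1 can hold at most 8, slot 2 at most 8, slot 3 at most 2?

21

Without the upper bounds there are C(13,2) = 78 ways to split 11 among 3 vending slots.
Subtract solutions that violate a single cap (substitute x_i' = x_i − (cap_i+1)): x_1 ≥ 9 gives C(4,2) = 6; x_2 ≥ 9 gives C(4,2) = 6; x_3 ≥ 3 gives C(10,2) = 45. Together 57.
No two caps can be exceeded simultaneously, so the pair terms are all 0.
By inclusion–exclusion the count is 78 − 57 + 0 = 21.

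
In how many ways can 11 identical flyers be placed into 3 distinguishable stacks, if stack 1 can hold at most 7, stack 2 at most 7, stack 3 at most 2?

15

Without the upper bounds there are C(13,2) = 78 ways to split 11 among 3 stacks.
Subtract solutions that violate a single cap (substitute x_i' = x_i − (cap_i+1)): x_1 ≥ 8 gives C(5,2) = 10; x_2 ≥ 8 gives C(5,2) = 10; x_3 ≥ 3 gives C(10,2) = 45. Together 65.
Add back pairs where two caps are both exceeded: 0 + 1 + 1 = 2.
By inclusion–exclusion the count is 78 − 65 + 2 = 15.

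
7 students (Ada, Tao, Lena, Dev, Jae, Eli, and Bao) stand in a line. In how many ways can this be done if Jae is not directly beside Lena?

There are 7! = 5040 arrangements in all. If Jae and Lena are adjacent, merging them into one block gives 2·(6)! = 1440 arrangements.
Complementary counting: 5040 − 1440 = 3600.

3600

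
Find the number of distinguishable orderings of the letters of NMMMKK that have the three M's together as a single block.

Treat the 3 copies of M as a single block. The multiset to arrange is then {MMM, K, K, N}, 4 items in all.
That gives (4)!/(2!) = 12 arrangements.

12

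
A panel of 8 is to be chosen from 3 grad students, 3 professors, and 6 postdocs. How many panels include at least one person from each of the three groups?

477

Unrestricted: C(12,8) = 495 ways to pick any 8 of the 12.
Subtract selections that omit an entire group: no grad students → C(9,8) = 9; no professors → C(9,8) = 9; no postdocs → C(6,8) = 0.
Add back selections omitting two groups (i.e. drawn from a single group): C(3,8) + C(3,8) + C(6,8) = 0.
By inclusion–exclusion: 495 − 18 + 0 = 477.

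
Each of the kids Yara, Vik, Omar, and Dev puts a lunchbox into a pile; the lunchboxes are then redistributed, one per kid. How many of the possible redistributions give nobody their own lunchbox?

9

This is the derangement count D_4: permutations of 4 items with no fixed point.
By inclusion–exclusion this is Σ_{j=0}^{4} (−1)^j C(4,j)·(4−j)!.
Computing: 24 − 24 + 12 − 4 + 1 = 9.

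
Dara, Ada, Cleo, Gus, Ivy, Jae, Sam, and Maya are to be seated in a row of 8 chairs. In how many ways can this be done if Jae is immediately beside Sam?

Glue Jae and Sam into one block (2 internal orders), leaving 7 units to arrange in a row.
That gives 2 × 7! = 2 × 5040 = 10080.

10080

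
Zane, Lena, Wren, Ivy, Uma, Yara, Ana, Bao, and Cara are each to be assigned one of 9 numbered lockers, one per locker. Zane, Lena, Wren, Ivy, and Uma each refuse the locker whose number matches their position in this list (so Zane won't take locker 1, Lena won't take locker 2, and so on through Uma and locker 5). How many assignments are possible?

205056

Let Aᵢ (for 1 ≤ i ≤ 5) be the placements that put person i in their forbidden locker. Any j of these fix j positions, leaving (9−j)! ways to fill the rest, and there are C(5,j) ways to pick which j.
By inclusion–exclusion, the number of valid placements is Σ_{j=0}^{5} (−1)^j C(5,j)·(9−j)!.
Computing: 362880 − 201600 + 50400 − 7200 + 600 − 24 = 205056.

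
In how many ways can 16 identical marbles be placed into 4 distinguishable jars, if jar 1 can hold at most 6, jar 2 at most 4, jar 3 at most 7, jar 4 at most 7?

Without the upper bounds there are C(19,3) = 969 ways to split 16 among 4 jars.
Subtract solutions that violate a single cap (substitute x_i' = x_i − (cap_i+1)): x_1 ≥ 7 gives C(12,3) = 220; x_2 ≥ 5 gives C(14,3) = 364; x_3 ≥ 8 gives C(11,3) = 165; x_4 ≥ 8 gives C(11,3) = 165. Together 914.
Add back pairs where two caps are both exceeded: 35 + 4 + 4 + 20 + 20 + 1 = 84.
By inclusion–exclusion the count is 969 − 914 + 84 = 139.

139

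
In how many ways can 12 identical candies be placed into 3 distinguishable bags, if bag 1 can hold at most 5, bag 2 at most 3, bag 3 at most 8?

By stars and bars, unrestricted non-negative solutions to x_1+…+x_3 = 12 number C(12+2,2) = 91.
Subtract solutions that violate a single cap (substitute x_i' = x_i − (cap_i+1)): x_1 ≥ 6 gives C(8,2) = 28; x_2 ≥ 4 gives C(10,2) = 45; x_3 ≥ 9 gives C(5,2) = 10. Together 83.
Add back pairs where two caps are both exceeded: 6 + 0 + 0 = 6.
By inclusion–exclusion the count is 91 − 83 + 6 = 14.

14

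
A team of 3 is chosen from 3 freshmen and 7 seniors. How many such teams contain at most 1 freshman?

Split by how many freshmen are chosen (0 through 1).
Sum: C(3,0)·C(7,3) + C(3,1)·C(7,2) = 35 + 63 = 98.

98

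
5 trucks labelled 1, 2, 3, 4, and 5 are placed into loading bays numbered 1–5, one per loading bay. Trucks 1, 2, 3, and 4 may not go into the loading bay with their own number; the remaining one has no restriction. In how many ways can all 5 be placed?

53

Let Aᵢ (for 1 ≤ i ≤ 4) be the placements that put truck i in its forbidden loading bay. Any j of these fix j positions, leaving (5−j)! ways to fill the rest, and there are C(4,j) ways to pick which j.
By inclusion–exclusion, the number of valid placements is Σ_{j=0}^{4} (−1)^j C(4,j)·(5−j)!.
Computing: 120 − 96 + 36 − 8 + 1 = 53.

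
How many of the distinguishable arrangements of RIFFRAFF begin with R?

210

Fix R in the first position and arrange the remaining 7 letters.
Those 7 letters have F appearing 4 times, giving (7)!/(4!) = 210.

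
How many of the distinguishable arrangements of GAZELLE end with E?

360

With the last slot taken by E, it remains to arrange the other 6 letters (GAZLLE).
Those 6 letters have L appearing twice, giving (6)!/(2!) = 360.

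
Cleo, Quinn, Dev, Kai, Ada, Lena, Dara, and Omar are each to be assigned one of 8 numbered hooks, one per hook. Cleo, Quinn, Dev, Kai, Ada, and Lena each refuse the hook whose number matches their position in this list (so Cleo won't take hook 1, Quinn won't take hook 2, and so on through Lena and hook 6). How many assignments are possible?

18806

Let Aᵢ (for 1 ≤ i ≤ 6) be the placements that put person i in their forbidden hook. Any j of these fix j positions, leaving (8−j)! ways to fill the rest, and there are C(6,j) ways to pick which j.
By inclusion–exclusion, the number of valid placements is Σ_{j=0}^{6} (−1)^j C(6,j)·(8−j)!.
Computing: 40320 − 30240 + 10800 − 2400 + 360 − 36 + 2 = 18806.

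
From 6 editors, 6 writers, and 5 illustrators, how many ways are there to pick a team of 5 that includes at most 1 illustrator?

3267

Split by how many illustrators are chosen (0 through 1).
Sum: C(5,0)·C(12,5) + C(5,1)·C(12,4) = 792 + 2475 = 3267.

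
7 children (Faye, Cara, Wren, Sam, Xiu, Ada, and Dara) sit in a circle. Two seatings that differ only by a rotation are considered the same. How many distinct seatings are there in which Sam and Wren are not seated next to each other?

480

All circular seatings of 7 people number (6)! = 720.
Seatings with Sam beside Wren: treat them as a block with 2 internal orders, giving 2 × (5)! = 240.
Subtracting, 720 − 240 = 480.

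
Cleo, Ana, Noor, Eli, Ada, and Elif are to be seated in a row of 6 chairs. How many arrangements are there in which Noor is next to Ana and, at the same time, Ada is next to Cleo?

96

Treat {Noor,Ana} as one block (2 orders) and {Ada,Cleo} as another (2 orders).
That leaves 4 units to arrange: 2 × 2 × 4! = 4 × 24 = 96.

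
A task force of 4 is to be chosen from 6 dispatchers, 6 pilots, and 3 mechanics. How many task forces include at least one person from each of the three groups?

648

Unrestricted: C(15,4) = 1365 ways to pick any 4 of the 15.
Subtract selections that omit an entire group: no dispatchers → C(9,4) = 126; no pilots → C(9,4) = 126; no mechanics → C(12,4) = 495.
Add back selections omitting two groups (i.e. drawn from a single group): C(6,4) + C(6,4) + C(3,4) = 30.
By inclusion–exclusion: 1365 − 747 + 30 = 648.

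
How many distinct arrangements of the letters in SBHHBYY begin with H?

180

Fix H in the first position and arrange the remaining 6 letters.
Those 6 letters have B appearing twice and Y appearing twice, giving (6)!/(2!·2!) = 180.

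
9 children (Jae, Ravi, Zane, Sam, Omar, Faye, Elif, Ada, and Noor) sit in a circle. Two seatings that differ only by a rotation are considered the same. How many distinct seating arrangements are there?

Fix one person's seat to break rotational symmetry; the remaining 8 people can be arranged in (8)! = 40320 ways.

40320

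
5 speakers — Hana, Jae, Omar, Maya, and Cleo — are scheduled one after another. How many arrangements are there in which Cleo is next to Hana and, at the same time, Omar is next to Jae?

24

Treat {Cleo,Hana} as one block (2 orders) and {Omar,Jae} as another (2 orders).
That leaves 3 units to arrange: 2 × 2 × 3! = 4 × 6 = 24.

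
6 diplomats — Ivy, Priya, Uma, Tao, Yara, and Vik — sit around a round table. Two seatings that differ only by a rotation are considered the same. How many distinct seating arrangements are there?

Fix one person's seat to break rotational symmetry; the remaining 5 people can be arranged in (5)! = 120 ways.

120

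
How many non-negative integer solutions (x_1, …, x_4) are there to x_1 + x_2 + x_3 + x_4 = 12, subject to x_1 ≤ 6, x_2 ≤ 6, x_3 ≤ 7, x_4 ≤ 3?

Ignoring the caps, the number of non-negative solutions to x_1+…+x_4 = 12 is C(15,3) = 455.
Subtract solutions that violate a single cap (substitute x_i' = x_i − (cap_i+1)): x_1 ≥ 7 gives C(8,3) = 56; x_2 ≥ 7 gives C(8,3) = 56; x_3 ≥ 8 gives C(7,3) = 35; x_4 ≥ 4 gives C(11,3) = 165. Together 312.
Add back pairs where two caps are both exceeded: 0 + 0 + 4 + 0 + 4 + 1 = 9.
By inclusion–exclusion the count is 455 − 312 + 9 = 152.

152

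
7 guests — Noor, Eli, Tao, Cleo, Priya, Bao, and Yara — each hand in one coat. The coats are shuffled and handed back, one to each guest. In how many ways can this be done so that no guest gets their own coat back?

Let Aᵢ be the assignments in which guest i gets their own coat. We want the size of the complement of A₁∪…∪A_7.
By inclusion–exclusion this is Σ_{j=0}^{7} (−1)^j C(7,j)·(7−j)!.
Computing: 5040 − 5040 + 2520 − 840 + 210 − 42 + 7 − 1 = 1854.

1854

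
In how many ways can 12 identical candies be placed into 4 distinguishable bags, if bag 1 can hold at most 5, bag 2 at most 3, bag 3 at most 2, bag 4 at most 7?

By stars and bars, unrestricted non-negative solutions to x_1+…+x_4 = 12 number C(12+3,3) = 455.
Subtract solutions that violate a single cap (substitute x_i' = x_i − (cap_i+1)): x_1 ≥ 6 gives C(9,3) = 84; x_2 ≥ 4 gives C(11,3) = 165; x_3 ≥ 3 gives C(12,3) = 220; x_4 ≥ 8 gives C(7,3) = 35. Together 504.
Add back pairs where two caps are both exceeded: 10 + 20 + 0 + 56 + 1 + 4 = 91.
By inclusion–exclusion the count is 455 − 504 + 91 = 42.

42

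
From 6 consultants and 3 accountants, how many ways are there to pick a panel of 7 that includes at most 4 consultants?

15

Split by how many consultants are chosen (0 through 4).
Sum: C(6,0)·C(3,7) + C(6,1)·C(3,6) + C(6,2)·C(3,5) + C(6,3)·C(3,4) + C(6,4)·C(3,3) = 0 + 0 + 0 + 0 + 15 = 15.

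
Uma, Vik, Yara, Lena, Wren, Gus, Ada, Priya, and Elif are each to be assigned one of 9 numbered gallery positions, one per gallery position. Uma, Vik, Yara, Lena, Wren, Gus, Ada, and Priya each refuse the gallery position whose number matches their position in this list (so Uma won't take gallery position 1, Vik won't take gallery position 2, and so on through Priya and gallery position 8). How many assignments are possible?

148329

Let Aᵢ (for 1 ≤ i ≤ 8) be the placements that put person i in their forbidden gallery position. Any j of these fix j positions, leaving (9−j)! ways to fill the rest, and there are C(8,j) ways to pick which j.
By inclusion–exclusion, the number of valid placements is Σ_{j=0}^{8} (−1)^j C(8,j)·(9−j)!.
Computing: 362880 − 322560 + 141120 − 40320 + 8400 − 1344 + 168 − 16 + 1 = 148329.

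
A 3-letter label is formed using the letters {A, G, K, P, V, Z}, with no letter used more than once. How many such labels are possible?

120

Choose and order 3 of the 6 symbols: the first letter has 6 options, the next 5, then 4.
6 × 5 × 4 = 120.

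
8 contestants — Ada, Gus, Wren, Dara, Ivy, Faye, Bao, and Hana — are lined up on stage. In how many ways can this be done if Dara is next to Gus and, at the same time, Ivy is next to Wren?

2880

Treat {Dara,Gus} as one block (2 orders) and {Ivy,Wren} as another (2 orders).
That leaves 6 units to arrange: 2 × 2 × 6! = 4 × 720 = 2880.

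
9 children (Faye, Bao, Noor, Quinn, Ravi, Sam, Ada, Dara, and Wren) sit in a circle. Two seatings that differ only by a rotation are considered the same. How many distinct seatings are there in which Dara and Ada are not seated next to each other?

30240

Without the restriction there are (8)! = 40320 seatings.
Those with Dara next to Ada: fuse the pair into one unit and seat 8 units around a circle — 2·(7)! = 10080.
Subtracting, 40320 − 10080 = 30240.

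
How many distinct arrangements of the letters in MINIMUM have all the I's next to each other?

120

Treat the 2 copies of I as a single block. The multiset to arrange is then {II, M, M, M, N, U}, 6 items in all.
That gives (6)!/(3!) = 120 arrangements.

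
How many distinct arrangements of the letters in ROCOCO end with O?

Fix O in the last position and arrange the remaining 5 letters.
Those 5 letters have C appearing twice and O appearing twice, giving (5)!/(2!·2!) = 30.

30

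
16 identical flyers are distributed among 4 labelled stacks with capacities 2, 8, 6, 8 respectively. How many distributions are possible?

105

By stars and bars, unrestricted non-negative solutions to x_1+…+x_4 = 16 number C(16+3,3) = 969.
Subtract solutions that violate a single cap (substitute x_i' = x_i − (cap_i+1)): x_1 ≥ 3 gives C(16,3) = 560; x_2 ≥ 9 gives C(10,3) = 120; x_3 ≥ 7 gives C(12,3) = 220; x_4 ≥ 9 gives C(10,3) = 120. Together 1020.
Add back pairs where two caps are both exceeded: 35 + 84 + 35 + 1 + 0 + 1 = 156.
By inclusion–exclusion the count is 969 − 1020 + 156 = 105.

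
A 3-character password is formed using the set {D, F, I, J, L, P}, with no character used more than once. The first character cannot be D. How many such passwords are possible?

The first character has 6−1 = 5 choices (anything except D).
The remaining 2 characters are filled from the other 5 symbols without repetition: 5 × 4 = 20.
Total: 5 × 20 = 100.

100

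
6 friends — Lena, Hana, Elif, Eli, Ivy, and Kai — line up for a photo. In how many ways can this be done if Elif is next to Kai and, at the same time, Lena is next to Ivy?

Treat {Elif,Kai} as one block (2 orders) and {Lena,Ivy} as another (2 orders).
That leaves 4 units to arrange: 2 × 2 × 4! = 4 × 24 = 96.

96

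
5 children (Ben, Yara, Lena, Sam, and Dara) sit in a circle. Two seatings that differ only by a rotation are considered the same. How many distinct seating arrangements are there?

Fix one person's seat to break rotational symmetry; the remaining 4 people can be arranged in (4)! = 24 ways.

24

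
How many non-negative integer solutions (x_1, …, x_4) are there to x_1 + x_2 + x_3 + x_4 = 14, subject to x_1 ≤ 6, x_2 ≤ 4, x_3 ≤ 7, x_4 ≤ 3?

Without the upper bounds there are C(17,3) = 680 ways to split 14 among 4 variables.
Subtract solutions that violate a single cap (substitute x_i' = x_i − (cap_i+1)): x_1 ≥ 7 gives C(10,3) = 120; x_2 ≥ 5 gives C(12,3) = 220; x_3 ≥ 8 gives C(9,3) = 84; x_4 ≥ 4 gives C(13,3) = 286. Together 710.
Add back pairs where two caps are both exceeded: 10 + 0 + 20 + 4 + 56 + 10 = 100.
By inclusion–exclusion the count is 680 − 710 + 100 = 70.

70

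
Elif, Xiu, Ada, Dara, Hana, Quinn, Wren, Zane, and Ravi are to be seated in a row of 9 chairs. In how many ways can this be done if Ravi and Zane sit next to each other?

Place the 7 others and the Ravi-Zane pair as 8 objects in a line; the pair has 2 internal arrangements.
That gives 2 × 8! = 2 × 40320 = 80640.

80640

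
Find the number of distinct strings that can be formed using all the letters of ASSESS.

ASSESS has 6 letters with S appearing 4 times.
Dividing 6! = 720 by 4! = 24 for the repeated letters gives 30.

30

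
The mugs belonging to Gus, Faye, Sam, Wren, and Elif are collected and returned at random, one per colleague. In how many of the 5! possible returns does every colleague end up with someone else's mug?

Count assignments avoiding every fixed point. For any j of the 5 colleagues fixed to their own mug, the other 5−j can be arranged in (5−j)! ways.
By inclusion–exclusion this is Σ_{j=0}^{5} (−1)^j C(5,j)·(5−j)!.
Computing: 120 − 120 + 60 − 20 + 5 − 1 = 44.

44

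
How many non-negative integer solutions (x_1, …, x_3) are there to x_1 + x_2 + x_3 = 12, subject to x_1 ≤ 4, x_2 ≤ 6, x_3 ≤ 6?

15

Without the upper bounds there are C(14,2) = 91 ways to split 12 among 3 variables.
Subtract solutions that violate a single cap (substitute x_i' = x_i − (cap_i+1)): x_1 ≥ 5 gives C(9,2) = 36; x_2 ≥ 7 gives C(7,2) = 21; x_3 ≥ 7 gives C(7,2) = 21. Together 78.
Add back pairs where two caps are both exceeded: 1 + 1 + 0 = 2.
By inclusion–exclusion the count is 91 − 78 + 2 = 15.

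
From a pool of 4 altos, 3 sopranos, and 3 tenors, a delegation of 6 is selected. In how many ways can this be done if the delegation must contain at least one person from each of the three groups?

With no constraint there are C(10,6) = 210 possible selections.
Subtract selections that omit an entire group: no altos → C(6,6) = 1; no sopranos → C(7,6) = 7; no tenors → C(7,6) = 7.
Add back selections omitting two groups (i.e. drawn from a single group): C(4,6) + C(3,6) + C(3,6) = 0.
By inclusion–exclusion: 210 − 15 + 0 = 195.

195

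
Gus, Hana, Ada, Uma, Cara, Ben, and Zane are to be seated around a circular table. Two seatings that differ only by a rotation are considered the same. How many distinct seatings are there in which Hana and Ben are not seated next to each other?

Without the restriction there are (6)! = 720 seatings.
Seatings with Hana beside Ben: treat them as a block with 2 internal orders, giving 2 × (5)! = 240.
Subtracting, 720 − 240 = 480.

480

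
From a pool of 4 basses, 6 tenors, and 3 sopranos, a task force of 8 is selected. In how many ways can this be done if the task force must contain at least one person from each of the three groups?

1233

With no constraint there are C(13,8) = 1287 possible selections.
Selections missing a whole group: no basses → C(9,8) = 9; no tenors → C(7,8) = 0; no sopranos → C(10,8) = 45.
Add back selections omitting two groups (i.e. drawn from a single group): C(4,8) + C(6,8) + C(3,8) = 0.
By inclusion–exclusion: 1287 − 54 + 0 = 1233.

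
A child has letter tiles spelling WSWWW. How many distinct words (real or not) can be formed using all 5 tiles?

5

The 5 letters of WSWWW have repeats: W appearing 4 times.
The number of distinct arrangements is 5!/(4!) = 120/24 = 5.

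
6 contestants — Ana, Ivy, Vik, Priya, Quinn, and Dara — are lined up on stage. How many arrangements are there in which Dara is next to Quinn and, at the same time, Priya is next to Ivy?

Treat {Dara,Quinn} as one block (2 orders) and {Priya,Ivy} as another (2 orders).
That leaves 4 units to arrange: 2 × 2 × 4! = 4 × 24 = 96.

96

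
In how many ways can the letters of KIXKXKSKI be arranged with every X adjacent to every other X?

840

Treat the 2 copies of X as a single block. The multiset to arrange is then {XX, I, I, K, K, K, K, S}, 8 items in all.
That gives (8)!/(4!·2!) = 840 arrangements.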